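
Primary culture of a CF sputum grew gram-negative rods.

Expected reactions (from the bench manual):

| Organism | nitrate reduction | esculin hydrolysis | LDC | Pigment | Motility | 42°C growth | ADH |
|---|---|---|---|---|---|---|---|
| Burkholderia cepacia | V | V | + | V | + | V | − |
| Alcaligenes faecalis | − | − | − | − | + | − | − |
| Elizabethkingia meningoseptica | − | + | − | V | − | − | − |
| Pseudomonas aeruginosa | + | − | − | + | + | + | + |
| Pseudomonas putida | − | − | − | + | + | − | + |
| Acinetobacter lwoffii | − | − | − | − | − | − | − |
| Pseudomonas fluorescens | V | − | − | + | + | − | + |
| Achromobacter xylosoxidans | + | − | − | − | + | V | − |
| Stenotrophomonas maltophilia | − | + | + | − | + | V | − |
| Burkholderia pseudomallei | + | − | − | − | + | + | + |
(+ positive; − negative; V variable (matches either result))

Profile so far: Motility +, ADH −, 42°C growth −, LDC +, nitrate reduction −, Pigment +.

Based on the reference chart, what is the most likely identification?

42°C growth −: excludes Pseudomonas aeruginosa, Burkholderia pseudomallei — 8 left.
LDC +: excludes 6 organisms — 2 left.
Pigment +: excludes Stenotrophomonas maltophilia — 1 left.
ADH −: the one remaining candidate is consistent.
nitrate reduction −: the one remaining candidate is consistent.
Motility +: the one remaining candidate is consistent.

Burkholderia cepacia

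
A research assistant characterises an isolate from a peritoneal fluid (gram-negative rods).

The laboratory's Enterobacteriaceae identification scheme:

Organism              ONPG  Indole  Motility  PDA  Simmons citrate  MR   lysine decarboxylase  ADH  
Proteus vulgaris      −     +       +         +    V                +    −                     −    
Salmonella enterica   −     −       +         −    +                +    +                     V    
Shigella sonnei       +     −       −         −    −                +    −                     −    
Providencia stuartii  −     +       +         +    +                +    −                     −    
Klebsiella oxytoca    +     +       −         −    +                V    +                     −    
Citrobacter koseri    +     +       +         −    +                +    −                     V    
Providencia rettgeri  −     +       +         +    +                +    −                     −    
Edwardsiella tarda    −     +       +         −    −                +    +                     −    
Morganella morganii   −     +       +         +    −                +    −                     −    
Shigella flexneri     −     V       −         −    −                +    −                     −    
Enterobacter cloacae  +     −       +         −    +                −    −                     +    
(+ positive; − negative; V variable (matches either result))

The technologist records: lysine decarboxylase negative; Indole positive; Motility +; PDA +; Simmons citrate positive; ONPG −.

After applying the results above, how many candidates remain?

lysine decarboxylase −: excludes Salmonella enterica, Klebsiella oxytoca, Edwardsiella tarda — 8 left.
Motility +: excludes Shigella sonnei, Shigella flexneri — 6 left.
Indole +: excludes Enterobacter cloacae — 5 left.
PDA +: excludes Citrobacter koseri — 4 left.
ONPG −: all 4 remaining candidates are consistent.
Simmons citrate +: excludes Morganella morganii — 3 left.
Still consistent: Proteus vulgaris, Providencia rettgeri, Providencia stuartii.

3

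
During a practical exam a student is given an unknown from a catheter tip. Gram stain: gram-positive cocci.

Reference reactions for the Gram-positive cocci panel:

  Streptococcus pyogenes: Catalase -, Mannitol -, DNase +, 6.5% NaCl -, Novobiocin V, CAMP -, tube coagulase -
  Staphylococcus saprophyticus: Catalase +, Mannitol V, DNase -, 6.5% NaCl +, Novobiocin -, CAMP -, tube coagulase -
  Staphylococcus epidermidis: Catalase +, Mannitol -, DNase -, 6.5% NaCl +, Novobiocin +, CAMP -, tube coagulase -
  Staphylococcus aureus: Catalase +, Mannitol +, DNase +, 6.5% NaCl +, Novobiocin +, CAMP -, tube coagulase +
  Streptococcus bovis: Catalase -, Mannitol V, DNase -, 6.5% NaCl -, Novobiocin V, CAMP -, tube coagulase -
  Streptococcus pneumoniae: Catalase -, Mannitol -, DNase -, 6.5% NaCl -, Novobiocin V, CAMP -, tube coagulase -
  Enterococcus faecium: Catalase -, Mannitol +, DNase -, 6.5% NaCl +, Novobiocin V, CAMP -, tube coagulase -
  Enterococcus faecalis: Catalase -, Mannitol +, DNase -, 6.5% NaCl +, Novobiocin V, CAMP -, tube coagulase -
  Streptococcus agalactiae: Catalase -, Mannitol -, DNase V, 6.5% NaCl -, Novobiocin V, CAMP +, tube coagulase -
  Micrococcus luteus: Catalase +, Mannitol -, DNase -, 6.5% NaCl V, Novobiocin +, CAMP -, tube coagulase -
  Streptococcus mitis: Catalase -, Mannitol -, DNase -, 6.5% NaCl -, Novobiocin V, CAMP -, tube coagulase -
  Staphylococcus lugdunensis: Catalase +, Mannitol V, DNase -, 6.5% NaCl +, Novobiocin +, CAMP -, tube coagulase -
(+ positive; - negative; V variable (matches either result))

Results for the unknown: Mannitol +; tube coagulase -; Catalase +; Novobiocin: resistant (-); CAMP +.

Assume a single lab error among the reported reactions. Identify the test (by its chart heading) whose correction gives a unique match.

CAMP

As reported, no row in the chart matches all 5 reactions.
Reversing Mannitol → still no organism matches.
Reversing CAMP (to -) → unique match: Staphylococcus saprophyticus.
Reversing Novobiocin → still no organism matches.
Reversing Catalase → still no organism matches.
Reversing tube coagulase → still no organism matches.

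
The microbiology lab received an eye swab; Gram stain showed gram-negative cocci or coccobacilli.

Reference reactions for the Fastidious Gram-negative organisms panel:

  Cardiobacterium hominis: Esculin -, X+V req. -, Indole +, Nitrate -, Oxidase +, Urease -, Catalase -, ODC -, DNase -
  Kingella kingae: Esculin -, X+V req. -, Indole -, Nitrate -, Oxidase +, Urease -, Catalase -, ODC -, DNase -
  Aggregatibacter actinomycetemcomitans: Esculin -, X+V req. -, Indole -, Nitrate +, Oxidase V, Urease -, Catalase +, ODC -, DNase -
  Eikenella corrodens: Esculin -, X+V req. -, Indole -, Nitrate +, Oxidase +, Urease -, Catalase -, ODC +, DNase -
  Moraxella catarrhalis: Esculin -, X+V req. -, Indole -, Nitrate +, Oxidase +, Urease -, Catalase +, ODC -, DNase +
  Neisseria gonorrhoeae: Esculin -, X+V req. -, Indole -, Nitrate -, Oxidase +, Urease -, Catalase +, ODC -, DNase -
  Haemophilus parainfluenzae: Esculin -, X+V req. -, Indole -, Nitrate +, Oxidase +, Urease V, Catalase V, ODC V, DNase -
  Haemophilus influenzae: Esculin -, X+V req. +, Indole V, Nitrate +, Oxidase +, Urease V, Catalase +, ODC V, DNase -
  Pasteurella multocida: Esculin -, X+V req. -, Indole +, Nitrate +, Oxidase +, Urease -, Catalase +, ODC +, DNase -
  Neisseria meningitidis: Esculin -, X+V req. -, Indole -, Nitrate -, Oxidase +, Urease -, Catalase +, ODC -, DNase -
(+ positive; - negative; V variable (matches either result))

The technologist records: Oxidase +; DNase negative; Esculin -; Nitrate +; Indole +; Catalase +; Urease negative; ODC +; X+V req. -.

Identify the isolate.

Pasteurella multocida

Oxidase +: all 10 remaining candidates are consistent.
X+V req. -: excludes Haemophilus influenzae — 9 left.
Nitrate +: excludes Cardiobacterium hominis, Kingella kingae, Neisseria gonorrhoeae, Neisseria meningitidis — 5 left.
Urease -: all 5 remaining candidates are consistent.
DNase -: excludes Moraxella catarrhalis — 4 left.
Catalase +: excludes Eikenella corrodens — 3 left.
ODC +: excludes Aggregatibacter actinomycetemcomitans — 2 left.
Esculin -: all 2 remaining candidates are consistent.
Indole +: excludes Haemophilus parainfluenzae — 1 left.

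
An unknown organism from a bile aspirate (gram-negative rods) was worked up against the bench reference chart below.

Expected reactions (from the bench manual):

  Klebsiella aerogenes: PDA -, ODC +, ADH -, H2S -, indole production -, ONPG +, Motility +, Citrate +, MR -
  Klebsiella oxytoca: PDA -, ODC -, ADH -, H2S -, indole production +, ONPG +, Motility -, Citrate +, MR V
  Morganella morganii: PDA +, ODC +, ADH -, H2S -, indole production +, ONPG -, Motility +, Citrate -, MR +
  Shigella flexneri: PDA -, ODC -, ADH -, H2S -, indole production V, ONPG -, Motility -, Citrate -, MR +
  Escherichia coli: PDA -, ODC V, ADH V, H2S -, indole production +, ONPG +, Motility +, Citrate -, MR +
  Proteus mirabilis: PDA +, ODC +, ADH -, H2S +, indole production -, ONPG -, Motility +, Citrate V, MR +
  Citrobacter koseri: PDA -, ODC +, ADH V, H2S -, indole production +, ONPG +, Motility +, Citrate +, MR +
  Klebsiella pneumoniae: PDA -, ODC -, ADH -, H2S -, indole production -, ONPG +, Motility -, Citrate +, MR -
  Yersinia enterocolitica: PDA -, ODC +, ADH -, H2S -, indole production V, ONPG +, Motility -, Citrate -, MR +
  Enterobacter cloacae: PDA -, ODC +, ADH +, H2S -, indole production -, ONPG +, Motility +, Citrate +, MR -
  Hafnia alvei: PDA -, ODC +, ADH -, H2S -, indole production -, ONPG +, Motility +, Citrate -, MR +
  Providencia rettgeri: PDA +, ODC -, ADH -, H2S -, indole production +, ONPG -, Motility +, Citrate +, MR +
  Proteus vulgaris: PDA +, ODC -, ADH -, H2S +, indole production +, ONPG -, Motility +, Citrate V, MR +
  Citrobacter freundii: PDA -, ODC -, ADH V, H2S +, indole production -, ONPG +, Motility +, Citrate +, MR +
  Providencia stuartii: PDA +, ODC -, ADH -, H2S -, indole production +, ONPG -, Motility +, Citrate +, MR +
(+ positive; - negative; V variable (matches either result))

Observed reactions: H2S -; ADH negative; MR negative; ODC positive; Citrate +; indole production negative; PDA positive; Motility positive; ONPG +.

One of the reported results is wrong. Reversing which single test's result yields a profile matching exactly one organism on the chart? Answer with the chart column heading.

PDA

As reported, no row in the chart matches all 9 reactions.
Reversing ODC → still no organism matches.
Reversing Citrate → still no organism matches.
Reversing indole production → still no organism matches.
Reversing H2S → still no organism matches.
Reversing ONPG → still no organism matches.
Reversing ADH → still no organism matches.
Reversing Motility → still no organism matches.
Reversing PDA (to -) → unique match: Klebsiella aerogenes.
Reversing MR → still no organism matches.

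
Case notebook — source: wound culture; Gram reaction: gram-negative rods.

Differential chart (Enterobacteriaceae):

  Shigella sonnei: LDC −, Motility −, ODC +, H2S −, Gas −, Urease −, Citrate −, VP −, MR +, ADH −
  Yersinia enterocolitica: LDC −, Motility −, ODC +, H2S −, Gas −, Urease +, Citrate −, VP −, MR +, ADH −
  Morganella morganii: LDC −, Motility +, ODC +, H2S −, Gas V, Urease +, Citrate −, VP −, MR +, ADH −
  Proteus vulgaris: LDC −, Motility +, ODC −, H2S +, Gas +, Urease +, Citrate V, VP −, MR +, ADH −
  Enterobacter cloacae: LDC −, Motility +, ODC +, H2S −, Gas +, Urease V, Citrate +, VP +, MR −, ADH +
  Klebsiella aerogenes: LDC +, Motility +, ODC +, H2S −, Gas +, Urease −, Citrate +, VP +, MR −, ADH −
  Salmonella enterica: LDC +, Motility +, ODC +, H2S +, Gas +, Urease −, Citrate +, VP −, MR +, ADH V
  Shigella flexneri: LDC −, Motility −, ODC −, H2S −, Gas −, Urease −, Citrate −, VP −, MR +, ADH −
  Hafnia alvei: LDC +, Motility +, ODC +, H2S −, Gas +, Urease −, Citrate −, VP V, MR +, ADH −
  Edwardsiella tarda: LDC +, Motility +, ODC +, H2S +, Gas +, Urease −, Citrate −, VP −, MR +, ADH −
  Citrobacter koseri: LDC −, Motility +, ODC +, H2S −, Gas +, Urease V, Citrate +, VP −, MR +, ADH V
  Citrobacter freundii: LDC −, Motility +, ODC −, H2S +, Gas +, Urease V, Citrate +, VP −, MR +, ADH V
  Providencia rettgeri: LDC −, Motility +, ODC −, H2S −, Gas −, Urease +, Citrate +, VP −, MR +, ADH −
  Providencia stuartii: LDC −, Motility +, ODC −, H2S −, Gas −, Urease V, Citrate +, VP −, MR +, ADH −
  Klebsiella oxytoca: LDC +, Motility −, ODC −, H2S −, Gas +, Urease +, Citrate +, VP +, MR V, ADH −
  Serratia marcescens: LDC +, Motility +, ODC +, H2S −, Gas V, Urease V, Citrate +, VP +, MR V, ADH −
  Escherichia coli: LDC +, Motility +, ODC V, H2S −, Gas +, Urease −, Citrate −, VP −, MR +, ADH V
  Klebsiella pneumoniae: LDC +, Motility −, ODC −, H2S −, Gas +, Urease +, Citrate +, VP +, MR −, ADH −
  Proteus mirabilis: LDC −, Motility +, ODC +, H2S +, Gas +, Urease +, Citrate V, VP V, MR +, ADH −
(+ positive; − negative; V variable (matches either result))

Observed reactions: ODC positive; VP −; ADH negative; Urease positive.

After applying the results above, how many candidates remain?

4

VP −: excludes 5 organisms — 14 left.
ADH −: all 14 remaining candidates are consistent.
ODC +: excludes 5 organisms — 9 left.
Urease +: excludes 5 organisms — 4 left.
Still consistent: Citrobacter koseri, Morganella morganii, Proteus mirabilis, Yersinia enterocolitica.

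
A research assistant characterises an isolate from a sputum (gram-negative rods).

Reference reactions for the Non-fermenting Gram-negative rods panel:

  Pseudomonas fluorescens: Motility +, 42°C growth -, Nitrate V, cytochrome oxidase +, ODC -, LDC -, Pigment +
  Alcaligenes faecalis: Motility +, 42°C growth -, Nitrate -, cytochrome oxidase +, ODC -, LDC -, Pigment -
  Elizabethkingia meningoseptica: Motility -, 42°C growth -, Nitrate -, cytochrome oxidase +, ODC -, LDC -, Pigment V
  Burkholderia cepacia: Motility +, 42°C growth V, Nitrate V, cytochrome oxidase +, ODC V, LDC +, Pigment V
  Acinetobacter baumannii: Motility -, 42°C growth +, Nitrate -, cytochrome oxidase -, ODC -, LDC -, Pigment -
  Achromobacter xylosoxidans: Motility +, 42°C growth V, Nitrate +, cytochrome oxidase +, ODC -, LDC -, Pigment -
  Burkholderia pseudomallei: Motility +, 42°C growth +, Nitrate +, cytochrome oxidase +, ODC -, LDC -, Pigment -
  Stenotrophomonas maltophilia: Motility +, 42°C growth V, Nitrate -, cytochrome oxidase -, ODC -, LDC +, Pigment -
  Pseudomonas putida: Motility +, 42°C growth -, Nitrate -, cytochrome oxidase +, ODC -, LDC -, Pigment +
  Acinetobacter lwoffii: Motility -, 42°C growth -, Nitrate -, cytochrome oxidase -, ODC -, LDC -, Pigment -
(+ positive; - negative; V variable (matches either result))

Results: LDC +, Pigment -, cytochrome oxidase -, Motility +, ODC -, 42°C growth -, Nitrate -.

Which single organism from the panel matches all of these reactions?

Motility +: excludes Elizabethkingia meningoseptica, Acinetobacter baumannii, Acinetobacter lwoffii — 7 left.
LDC +: excludes 5 organisms — 2 left.
Pigment -: all 2 remaining candidates are consistent.
42°C growth -: all 2 remaining candidates are consistent.
ODC -: all 2 remaining candidates are consistent.
Nitrate -: all 2 remaining candidates are consistent.
cytochrome oxidase -: excludes Burkholderia cepacia — 1 left.

Stenotrophomonas maltophilia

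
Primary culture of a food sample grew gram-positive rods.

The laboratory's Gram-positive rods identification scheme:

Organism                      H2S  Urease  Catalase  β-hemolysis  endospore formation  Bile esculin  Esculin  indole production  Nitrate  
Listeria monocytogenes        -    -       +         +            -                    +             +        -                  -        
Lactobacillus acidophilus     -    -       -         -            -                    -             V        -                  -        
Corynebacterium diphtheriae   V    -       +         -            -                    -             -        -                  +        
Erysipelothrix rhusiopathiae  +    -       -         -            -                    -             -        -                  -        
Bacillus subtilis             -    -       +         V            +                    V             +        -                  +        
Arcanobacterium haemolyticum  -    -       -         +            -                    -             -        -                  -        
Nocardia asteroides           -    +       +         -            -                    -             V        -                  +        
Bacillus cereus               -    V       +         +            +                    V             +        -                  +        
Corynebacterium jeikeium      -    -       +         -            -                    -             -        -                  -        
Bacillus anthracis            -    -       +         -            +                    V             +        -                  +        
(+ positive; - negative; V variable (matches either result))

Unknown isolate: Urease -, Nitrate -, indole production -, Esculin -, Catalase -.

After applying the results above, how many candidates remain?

3

Nitrate -: excludes 5 organisms — 5 left.
Esculin -: excludes Listeria monocytogenes — 4 left.
indole production -: all 4 remaining candidates are consistent.
Urease -: all 4 remaining candidates are consistent.
Catalase -: excludes Corynebacterium jeikeium — 3 left.
Still consistent: Arcanobacterium haemolyticum, Erysipelothrix rhusiopathiae, Lactobacillus acidophilus.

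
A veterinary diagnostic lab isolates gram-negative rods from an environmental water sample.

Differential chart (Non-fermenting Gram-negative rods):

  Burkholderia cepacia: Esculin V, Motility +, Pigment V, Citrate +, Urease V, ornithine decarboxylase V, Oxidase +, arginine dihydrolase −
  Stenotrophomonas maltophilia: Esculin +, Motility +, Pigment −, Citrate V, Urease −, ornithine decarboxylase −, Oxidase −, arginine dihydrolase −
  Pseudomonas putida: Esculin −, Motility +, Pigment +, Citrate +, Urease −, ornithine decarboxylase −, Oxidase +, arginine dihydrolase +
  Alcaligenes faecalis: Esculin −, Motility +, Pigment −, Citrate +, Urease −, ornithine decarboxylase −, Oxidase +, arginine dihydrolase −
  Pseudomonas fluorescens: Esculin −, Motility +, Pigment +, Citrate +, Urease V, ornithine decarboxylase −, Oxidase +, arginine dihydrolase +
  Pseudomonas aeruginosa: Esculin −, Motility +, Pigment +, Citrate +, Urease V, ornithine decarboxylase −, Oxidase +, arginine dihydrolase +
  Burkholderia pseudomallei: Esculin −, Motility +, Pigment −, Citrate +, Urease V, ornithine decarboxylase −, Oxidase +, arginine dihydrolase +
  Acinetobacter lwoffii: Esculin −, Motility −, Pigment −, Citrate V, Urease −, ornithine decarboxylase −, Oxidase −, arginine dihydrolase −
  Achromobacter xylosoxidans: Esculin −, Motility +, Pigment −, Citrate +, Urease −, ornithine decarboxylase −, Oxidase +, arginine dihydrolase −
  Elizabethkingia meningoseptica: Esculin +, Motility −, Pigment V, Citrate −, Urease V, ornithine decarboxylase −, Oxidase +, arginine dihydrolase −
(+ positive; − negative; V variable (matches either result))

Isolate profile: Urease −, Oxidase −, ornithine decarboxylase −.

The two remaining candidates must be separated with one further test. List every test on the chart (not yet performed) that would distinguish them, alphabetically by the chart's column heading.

Esculin, Motility

Oxidase −: excludes 8 organisms — 2 left.
ornithine decarboxylase −: all 2 remaining candidates are consistent.
Urease −: all 2 remaining candidates are consistent.
Two candidates remain: Acinetobacter lwoffii and Stenotrophomonas maltophilia.
  Esculin: Acinetobacter lwoffii −, Stenotrophomonas maltophilia + — discriminates.
  Motility: Acinetobacter lwoffii −, Stenotrophomonas maltophilia + — discriminates.
  Pigment: − vs − — same for both, does not separate.
  Citrate: V vs V — variable for at least one, does not separate.
  arginine dihydrolase: − vs − — same for both, does not separate.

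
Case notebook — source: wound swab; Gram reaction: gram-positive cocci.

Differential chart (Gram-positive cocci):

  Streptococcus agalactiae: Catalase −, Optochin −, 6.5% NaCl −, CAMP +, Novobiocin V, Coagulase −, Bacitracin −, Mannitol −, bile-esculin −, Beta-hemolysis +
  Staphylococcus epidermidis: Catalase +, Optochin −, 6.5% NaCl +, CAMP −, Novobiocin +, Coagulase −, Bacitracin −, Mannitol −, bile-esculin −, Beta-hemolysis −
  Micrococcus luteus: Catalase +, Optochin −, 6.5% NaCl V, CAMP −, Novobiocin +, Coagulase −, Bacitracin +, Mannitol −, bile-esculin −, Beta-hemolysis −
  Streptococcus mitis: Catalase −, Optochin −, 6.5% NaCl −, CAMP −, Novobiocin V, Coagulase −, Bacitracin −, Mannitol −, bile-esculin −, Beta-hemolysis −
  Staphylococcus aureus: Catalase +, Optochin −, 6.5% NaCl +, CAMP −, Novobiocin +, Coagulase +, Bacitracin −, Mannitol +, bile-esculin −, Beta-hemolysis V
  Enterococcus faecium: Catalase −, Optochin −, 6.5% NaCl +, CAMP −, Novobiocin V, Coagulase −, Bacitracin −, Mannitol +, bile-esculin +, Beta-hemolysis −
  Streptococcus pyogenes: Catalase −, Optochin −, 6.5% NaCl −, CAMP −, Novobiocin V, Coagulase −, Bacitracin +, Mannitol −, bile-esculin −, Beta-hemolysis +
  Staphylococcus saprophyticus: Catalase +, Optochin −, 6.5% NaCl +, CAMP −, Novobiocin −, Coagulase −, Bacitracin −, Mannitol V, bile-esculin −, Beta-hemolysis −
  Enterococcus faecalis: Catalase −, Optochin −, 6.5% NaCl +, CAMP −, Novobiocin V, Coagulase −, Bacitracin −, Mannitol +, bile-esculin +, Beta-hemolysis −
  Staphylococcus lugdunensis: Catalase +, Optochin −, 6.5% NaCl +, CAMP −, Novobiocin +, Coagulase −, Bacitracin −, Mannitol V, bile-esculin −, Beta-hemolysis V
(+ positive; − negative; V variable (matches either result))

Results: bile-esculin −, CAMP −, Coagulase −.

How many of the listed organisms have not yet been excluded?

CAMP −: excludes Streptococcus agalactiae — 9 left.
Coagulase −: excludes Staphylococcus aureus — 8 left.
bile-esculin −: excludes Enterococcus faecium, Enterococcus faecalis — 6 left.
Still consistent: Micrococcus luteus, Staphylococcus epidermidis, Staphylococcus lugdunensis, Staphylococcus saprophyticus, Streptococcus mitis, Streptococcus pyogenes.

6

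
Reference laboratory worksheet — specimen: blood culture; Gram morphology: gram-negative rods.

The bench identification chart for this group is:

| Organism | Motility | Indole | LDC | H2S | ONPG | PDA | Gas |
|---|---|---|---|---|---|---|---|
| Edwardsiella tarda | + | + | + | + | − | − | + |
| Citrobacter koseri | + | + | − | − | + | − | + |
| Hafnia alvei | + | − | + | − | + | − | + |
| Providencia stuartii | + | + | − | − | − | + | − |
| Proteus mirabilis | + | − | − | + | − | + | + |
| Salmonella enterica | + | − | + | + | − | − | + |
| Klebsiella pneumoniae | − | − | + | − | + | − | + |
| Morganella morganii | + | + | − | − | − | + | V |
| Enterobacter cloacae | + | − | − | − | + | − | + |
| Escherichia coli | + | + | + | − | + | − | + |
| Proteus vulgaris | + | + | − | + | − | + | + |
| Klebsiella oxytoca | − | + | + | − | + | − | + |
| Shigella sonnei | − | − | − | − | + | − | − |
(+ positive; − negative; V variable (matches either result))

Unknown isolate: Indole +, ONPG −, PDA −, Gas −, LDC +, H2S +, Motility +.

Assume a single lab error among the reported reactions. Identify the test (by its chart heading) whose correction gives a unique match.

As reported, no row in the chart matches all 7 reactions.
Reversing Indole → still no organism matches.
Reversing PDA → still no organism matches.
Reversing Motility → still no organism matches.
Reversing ONPG → still no organism matches.
Reversing LDC → still no organism matches.
Reversing H2S → still no organism matches.
Reversing Gas (to +) → unique match: Edwardsiella tarda.

Gas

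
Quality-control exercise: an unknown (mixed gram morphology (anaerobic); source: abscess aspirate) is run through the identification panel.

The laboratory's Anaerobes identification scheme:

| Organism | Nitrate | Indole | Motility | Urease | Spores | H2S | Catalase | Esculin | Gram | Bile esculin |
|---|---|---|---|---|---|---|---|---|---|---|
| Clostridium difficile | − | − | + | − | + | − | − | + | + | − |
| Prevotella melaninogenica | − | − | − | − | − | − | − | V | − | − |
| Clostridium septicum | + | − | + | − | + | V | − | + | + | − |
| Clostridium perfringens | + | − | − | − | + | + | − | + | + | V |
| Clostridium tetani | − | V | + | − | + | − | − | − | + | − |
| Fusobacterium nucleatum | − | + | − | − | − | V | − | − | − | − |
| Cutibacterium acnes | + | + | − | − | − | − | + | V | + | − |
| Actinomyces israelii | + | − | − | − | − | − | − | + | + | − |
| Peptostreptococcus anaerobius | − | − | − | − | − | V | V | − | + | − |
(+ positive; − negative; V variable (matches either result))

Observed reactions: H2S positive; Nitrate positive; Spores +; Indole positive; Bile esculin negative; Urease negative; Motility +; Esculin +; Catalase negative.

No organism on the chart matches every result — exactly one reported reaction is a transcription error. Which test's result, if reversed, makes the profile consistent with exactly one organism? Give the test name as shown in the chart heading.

Indole

As reported, no row in the chart matches all 9 reactions.
Reversing Motility → still no organism matches.
Reversing Bile esculin → still no organism matches.
Reversing Indole (to −) → unique match: Clostridium septicum.
Reversing Esculin → still no organism matches.
Reversing H2S → still no organism matches.
Reversing Catalase → still no organism matches.
Reversing Urease → still no organism matches.
Reversing Nitrate → still no organism matches.
Reversing Spores → still no organism matches.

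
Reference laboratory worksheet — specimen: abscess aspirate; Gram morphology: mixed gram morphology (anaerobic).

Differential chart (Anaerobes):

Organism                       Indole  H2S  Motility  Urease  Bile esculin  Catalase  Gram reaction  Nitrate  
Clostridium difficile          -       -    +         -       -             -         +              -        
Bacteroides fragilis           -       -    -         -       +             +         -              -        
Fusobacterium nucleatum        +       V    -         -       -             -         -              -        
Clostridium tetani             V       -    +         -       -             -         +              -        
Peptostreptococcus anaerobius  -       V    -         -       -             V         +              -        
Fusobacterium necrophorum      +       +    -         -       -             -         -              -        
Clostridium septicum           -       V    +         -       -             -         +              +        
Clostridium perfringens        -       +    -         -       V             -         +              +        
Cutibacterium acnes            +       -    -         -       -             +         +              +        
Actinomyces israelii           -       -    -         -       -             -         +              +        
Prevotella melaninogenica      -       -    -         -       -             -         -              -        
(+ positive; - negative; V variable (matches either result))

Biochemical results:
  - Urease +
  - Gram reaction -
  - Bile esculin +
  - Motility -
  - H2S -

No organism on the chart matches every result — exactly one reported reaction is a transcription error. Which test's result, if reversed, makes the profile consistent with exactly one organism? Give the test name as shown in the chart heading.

As reported, no row in the chart matches all 5 reactions.
Reversing Motility → still no organism matches.
Reversing H2S → still no organism matches.
Reversing Gram reaction → still no organism matches.
Reversing Urease (to -) → unique match: Bacteroides fragilis.
Reversing Bile esculin → still no organism matches.

Urease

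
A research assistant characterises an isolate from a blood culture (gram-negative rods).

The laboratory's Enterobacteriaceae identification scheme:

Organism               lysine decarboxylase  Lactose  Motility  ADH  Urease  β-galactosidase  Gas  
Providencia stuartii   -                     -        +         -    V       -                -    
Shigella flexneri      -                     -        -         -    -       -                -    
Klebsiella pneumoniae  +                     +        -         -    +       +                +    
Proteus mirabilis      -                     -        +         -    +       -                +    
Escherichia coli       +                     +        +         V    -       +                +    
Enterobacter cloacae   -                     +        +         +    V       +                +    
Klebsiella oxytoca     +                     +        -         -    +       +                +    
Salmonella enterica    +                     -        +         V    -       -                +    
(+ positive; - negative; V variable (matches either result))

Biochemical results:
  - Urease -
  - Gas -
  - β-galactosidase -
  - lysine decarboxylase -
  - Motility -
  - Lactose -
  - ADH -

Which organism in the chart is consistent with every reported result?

Shigella flexneri

Lactose -: excludes Klebsiella pneumoniae, Escherichia coli, Enterobacter cloacae, Klebsiella oxytoca — 4 left.
ADH -: all 4 remaining candidates are consistent.
β-galactosidase -: all 4 remaining candidates are consistent.
Gas -: excludes Proteus mirabilis, Salmonella enterica — 2 left.
lysine decarboxylase -: all 2 remaining candidates are consistent.
Motility -: excludes Providencia stuartii — 1 left.
Urease -: the one remaining candidate is consistent.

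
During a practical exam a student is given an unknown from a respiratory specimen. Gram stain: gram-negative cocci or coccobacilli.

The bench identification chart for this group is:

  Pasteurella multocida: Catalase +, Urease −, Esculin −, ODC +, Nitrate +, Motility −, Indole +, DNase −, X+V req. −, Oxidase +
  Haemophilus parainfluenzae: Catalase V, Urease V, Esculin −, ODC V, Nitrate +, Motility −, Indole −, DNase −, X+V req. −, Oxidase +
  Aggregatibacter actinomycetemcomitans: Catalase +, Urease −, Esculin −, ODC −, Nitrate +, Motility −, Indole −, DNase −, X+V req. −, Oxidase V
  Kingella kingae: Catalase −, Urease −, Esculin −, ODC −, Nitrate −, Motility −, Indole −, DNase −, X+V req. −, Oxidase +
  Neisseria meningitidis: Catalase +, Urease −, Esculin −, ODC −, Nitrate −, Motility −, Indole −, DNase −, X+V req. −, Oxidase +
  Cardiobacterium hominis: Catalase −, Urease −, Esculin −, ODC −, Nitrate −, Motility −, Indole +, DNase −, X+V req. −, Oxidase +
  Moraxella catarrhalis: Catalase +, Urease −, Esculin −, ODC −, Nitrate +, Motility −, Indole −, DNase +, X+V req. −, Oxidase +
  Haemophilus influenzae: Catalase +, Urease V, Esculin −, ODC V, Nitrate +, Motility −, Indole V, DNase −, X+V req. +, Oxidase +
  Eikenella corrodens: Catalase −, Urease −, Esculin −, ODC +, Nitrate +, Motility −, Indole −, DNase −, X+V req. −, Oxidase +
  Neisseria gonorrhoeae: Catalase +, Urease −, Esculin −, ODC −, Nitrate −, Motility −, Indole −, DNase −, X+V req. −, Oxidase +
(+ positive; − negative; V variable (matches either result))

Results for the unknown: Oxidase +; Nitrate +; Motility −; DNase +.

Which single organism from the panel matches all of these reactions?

Moraxella catarrhalis

Oxidase +: all 10 remaining candidates are consistent.
Motility −: all 10 remaining candidates are consistent.
DNase +: excludes 9 organisms — 1 left.
Nitrate +: the one remaining candidate is consistent.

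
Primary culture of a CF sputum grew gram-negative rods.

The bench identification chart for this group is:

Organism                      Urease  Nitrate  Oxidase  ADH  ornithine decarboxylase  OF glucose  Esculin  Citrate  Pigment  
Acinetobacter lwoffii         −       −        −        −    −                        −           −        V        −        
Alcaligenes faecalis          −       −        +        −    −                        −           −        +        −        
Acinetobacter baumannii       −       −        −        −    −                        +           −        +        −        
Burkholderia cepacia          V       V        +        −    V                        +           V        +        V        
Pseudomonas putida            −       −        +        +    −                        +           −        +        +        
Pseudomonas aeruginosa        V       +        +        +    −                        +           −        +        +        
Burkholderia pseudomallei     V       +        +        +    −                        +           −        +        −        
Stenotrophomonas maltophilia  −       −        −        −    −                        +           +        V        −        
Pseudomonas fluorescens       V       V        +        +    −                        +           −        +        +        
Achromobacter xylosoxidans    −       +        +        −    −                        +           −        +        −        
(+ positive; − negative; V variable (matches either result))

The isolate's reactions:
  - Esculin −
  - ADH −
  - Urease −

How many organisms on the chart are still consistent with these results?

Esculin −: excludes Stenotrophomonas maltophilia — 9 left.
ADH −: excludes Pseudomonas putida, Pseudomonas aeruginosa, Burkholderia pseudomallei, Pseudomonas fluorescens — 5 left.
Urease −: all 5 remaining candidates are consistent.
Still consistent: Achromobacter xylosoxidans, Acinetobacter baumannii, Acinetobacter lwoffii, Alcaligenes faecalis, Burkholderia cepacia.

5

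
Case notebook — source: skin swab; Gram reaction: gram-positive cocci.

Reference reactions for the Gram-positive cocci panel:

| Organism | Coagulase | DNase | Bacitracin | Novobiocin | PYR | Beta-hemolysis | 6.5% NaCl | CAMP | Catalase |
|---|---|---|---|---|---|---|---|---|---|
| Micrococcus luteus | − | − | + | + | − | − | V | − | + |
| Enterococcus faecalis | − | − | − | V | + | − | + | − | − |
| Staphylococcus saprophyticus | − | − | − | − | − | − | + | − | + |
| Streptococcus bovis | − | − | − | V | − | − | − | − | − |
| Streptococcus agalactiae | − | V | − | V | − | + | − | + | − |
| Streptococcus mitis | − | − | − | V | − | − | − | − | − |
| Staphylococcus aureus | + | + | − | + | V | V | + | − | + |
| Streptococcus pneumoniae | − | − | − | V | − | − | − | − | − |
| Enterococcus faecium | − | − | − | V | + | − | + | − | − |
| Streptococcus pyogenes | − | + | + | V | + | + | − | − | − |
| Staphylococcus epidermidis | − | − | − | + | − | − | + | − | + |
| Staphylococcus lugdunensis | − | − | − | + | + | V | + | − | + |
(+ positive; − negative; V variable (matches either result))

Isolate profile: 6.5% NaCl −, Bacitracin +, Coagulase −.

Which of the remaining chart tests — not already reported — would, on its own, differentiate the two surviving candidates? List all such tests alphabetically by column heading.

Bacitracin +: excludes 10 organisms — 2 left.
6.5% NaCl −: all 2 remaining candidates are consistent.
Coagulase −: all 2 remaining candidates are consistent.
Two candidates remain: Micrococcus luteus and Streptococcus pyogenes.
  DNase: Micrococcus luteus −, Streptococcus pyogenes + — discriminates.
  Novobiocin: + vs V — variable for at least one, does not separate.
  PYR: Micrococcus luteus −, Streptococcus pyogenes + — discriminates.
  Beta-hemolysis: Micrococcus luteus −, Streptococcus pyogenes + — discriminates.
  CAMP: − vs − — same for both, does not separate.
  Catalase: Micrococcus luteus +, Streptococcus pyogenes − — discriminates.

Beta-hemolysis, Catalase, DNase, PYR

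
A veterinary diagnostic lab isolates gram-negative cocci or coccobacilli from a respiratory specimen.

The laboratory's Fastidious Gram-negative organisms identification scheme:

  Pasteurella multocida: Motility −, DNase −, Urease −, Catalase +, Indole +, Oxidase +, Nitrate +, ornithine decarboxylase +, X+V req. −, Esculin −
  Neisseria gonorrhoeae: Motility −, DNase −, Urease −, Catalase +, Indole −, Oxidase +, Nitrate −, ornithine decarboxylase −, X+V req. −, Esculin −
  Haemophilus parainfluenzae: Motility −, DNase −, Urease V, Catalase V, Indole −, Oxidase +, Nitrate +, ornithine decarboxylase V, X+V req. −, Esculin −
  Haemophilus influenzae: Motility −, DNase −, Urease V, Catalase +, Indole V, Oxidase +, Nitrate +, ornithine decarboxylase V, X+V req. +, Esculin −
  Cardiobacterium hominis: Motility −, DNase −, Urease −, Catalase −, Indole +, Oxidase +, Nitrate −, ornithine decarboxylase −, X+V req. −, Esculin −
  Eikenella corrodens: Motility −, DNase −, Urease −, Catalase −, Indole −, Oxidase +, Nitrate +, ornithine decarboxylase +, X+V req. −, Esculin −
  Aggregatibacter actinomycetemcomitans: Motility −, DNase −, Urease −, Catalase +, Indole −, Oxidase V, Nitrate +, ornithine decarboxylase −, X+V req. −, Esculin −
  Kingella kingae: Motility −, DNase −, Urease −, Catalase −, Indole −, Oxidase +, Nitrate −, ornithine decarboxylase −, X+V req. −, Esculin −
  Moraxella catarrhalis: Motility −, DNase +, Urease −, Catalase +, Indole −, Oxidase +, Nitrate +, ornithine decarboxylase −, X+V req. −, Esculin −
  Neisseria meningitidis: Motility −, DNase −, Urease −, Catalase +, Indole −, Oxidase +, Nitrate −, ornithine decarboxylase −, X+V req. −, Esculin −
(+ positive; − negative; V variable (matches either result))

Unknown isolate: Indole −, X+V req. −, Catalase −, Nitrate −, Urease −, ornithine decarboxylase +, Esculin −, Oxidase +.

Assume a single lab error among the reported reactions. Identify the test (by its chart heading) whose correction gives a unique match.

As reported, no row in the chart matches all 8 reactions.
Reversing X+V req. → still no organism matches.
Reversing Indole → still no organism matches.
Reversing Urease → still no organism matches.
Reversing ornithine decarboxylase (to −) → unique match: Kingella kingae.
Reversing Oxidase → still no organism matches.
Reversing Catalase → still no organism matches.
Reversing Nitrate → 2 organisms match (not unique).
Reversing Esculin → still no organism matches.

ornithine decarboxylase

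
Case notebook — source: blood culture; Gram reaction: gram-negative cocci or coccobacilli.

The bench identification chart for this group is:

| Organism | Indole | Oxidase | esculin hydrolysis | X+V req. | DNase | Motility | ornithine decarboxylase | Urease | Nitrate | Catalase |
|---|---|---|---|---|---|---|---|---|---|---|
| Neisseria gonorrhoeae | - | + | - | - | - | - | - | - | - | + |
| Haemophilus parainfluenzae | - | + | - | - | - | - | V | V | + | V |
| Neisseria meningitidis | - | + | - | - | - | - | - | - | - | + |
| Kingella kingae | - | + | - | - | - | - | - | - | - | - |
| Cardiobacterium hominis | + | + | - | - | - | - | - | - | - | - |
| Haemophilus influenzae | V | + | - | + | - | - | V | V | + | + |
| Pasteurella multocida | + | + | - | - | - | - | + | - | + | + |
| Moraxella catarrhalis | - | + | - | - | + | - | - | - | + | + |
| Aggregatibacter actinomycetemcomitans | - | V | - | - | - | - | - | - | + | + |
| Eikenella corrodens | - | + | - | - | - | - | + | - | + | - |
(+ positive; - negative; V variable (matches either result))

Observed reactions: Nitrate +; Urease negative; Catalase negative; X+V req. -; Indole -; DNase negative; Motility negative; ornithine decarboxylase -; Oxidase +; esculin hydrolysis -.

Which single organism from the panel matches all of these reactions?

Haemophilus parainfluenzae

Motility -: all 10 remaining candidates are consistent.
Oxidase +: all 10 remaining candidates are consistent.
Indole -: excludes Cardiobacterium hominis, Pasteurella multocida — 8 left.
Urease -: all 8 remaining candidates are consistent.
Catalase -: excludes 5 organisms — 3 left.
esculin hydrolysis -: all 3 remaining candidates are consistent.
DNase -: all 3 remaining candidates are consistent.
Nitrate +: excludes Kingella kingae — 2 left.
ornithine decarboxylase -: excludes Eikenella corrodens — 1 left.
X+V req. -: the one remaining candidate is consistent.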